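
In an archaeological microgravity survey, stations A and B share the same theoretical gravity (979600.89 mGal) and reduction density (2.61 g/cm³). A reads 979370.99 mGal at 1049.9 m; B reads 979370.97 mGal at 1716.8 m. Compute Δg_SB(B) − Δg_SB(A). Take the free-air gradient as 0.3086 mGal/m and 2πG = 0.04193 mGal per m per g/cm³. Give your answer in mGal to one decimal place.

132.8

Δg_SB(A) = 979370.99 − 979600.89 + 0.3086×1049.9 − 0.04193×2.61×1049.9 = -20.80 mGal
Δg_SB(B) = 979370.97 − 979600.89 + 0.3086×1716.8 − 0.04193×2.61×1716.8 = 112.00 mGal
Difference = 112.00 − (-20.80) = 132.80 mGal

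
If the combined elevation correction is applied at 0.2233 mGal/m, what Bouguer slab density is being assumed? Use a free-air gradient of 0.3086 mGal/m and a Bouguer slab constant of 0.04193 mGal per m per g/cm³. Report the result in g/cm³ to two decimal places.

0.2233 = 0.3086 − 0.04193 × ρ
ρ = (0.3086 − 0.2233) / 0.04193 = 2.03 g/cm³

2.03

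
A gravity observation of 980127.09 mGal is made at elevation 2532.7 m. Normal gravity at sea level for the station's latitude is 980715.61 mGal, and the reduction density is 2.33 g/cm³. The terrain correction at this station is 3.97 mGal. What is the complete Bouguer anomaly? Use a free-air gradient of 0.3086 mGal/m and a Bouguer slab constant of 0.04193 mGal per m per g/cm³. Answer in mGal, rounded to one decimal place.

Free-air correction = 0.3086 × 2532.7 = 781.59 mGal
Free-air anomaly = 980127.09 − 980715.61 + (781.59) = 193.07 mGal
Bouguer slab correction = 0.04193 × 2.33 × 2532.7 = 247.44 mGal
Simple Bouguer anomaly = 193.07 − (247.44) = -54.37 mGal
Complete Bouguer anomaly = -54.37 + 3.97 = -50.40 mGal

-50.4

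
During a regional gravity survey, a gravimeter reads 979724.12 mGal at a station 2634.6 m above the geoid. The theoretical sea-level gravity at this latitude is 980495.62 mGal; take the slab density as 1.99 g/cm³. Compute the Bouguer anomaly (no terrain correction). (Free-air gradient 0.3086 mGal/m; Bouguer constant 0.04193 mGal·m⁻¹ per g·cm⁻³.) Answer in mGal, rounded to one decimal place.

-178.3

Free-air correction = 0.3086 × 2634.6 = 813.04 mGal
Free-air anomaly = 979724.12 − 980495.62 + (813.04) = 41.54 mGal
Bouguer slab correction = 0.04193 × 1.99 × 2634.6 = 219.83 mGal
Simple Bouguer anomaly = 41.54 − (219.83) = -178.29 mGal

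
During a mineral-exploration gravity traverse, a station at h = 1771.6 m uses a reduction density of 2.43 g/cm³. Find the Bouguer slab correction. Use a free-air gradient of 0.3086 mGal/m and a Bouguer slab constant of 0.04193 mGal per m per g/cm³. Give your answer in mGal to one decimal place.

180.5

Bouguer slab correction = 0.04193 × 2.43 × 1771.6 = 180.5 mGal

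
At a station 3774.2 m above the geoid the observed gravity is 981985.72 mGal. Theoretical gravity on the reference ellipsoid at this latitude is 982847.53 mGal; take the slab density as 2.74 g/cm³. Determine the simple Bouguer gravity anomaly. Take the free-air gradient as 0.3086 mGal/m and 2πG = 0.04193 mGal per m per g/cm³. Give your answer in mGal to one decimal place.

-130.7

Free-air correction = 0.3086 × 3774.2 = 1164.72 mGal
Free-air anomaly = 981985.72 − 982847.53 + (1164.72) = 302.91 mGal
Bouguer slab correction = 0.04193 × 2.74 × 3774.2 = 433.61 mGal
Simple Bouguer anomaly = 302.91 − (433.61) = -130.70 mGal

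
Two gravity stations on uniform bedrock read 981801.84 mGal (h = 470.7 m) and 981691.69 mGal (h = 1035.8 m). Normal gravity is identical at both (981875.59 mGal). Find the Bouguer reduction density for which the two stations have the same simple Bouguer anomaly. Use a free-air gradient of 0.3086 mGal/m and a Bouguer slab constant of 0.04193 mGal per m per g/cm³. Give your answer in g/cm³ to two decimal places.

2.71

Δg_obs = 981691.69 − 981801.84 = -110.15 mGal over Δh = 1035.8 − 470.7 = 565.1 m
Equal Bouguer anomalies ⇒ Δg_obs + (0.3086 − 0.04193ρ)·Δh = 0
0.3086 − 0.04193ρ = −Δg_obs/Δh = 0.19492
ρ = (0.3086 − 0.19492) / 0.04193 = 2.71 g/cm³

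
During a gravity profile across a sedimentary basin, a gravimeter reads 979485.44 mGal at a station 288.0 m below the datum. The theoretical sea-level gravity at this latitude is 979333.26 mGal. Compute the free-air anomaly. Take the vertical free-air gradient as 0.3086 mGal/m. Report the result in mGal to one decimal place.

Free-air correction = 0.3086 × -288.0 = -88.88 mGal
Free-air anomaly = 979485.44 − 979333.26 + (-88.88) = 63.30 mGal

63.3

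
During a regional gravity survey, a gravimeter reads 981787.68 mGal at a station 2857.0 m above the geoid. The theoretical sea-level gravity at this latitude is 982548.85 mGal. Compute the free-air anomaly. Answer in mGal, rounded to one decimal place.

Free-air correction = 0.3086 × 2857.0 = 881.67 mGal
Free-air anomaly = 981787.68 − 982548.85 + (881.67) = 120.50 mGal

120.5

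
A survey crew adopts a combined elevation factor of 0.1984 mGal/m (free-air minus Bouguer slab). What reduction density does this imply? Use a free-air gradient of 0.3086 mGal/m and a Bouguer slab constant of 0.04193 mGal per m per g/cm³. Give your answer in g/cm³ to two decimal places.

2.63

0.1984 = 0.3086 − 0.04193 × ρ
ρ = (0.3086 − 0.1984) / 0.04193 = 2.63 g/cm³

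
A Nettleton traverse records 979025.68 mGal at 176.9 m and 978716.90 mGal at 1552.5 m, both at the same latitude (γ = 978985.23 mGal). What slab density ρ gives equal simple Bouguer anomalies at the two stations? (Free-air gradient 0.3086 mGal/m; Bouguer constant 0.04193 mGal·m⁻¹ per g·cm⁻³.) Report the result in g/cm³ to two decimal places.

Δg_obs = 978716.90 − 979025.68 = -308.78 mGal over Δh = 1552.5 − 176.9 = 1375.6 m
Equal Bouguer anomalies ⇒ Δg_obs + (0.3086 − 0.04193ρ)·Δh = 0
0.3086 − 0.04193ρ = −Δg_obs/Δh = 0.22447
ρ = (0.3086 − 0.22447) / 0.04193 = 2.01 g/cm³

2.01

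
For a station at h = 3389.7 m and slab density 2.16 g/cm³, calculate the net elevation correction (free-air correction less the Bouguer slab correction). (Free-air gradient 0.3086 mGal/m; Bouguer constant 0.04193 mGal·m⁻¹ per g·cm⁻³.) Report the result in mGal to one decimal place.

739.1

Combined gradient = 0.3086 − 0.04193 × 2.16 = 0.2180312 mGal/m
Combined elevation correction = 0.2180312 × 3389.7 = 739.1 mGal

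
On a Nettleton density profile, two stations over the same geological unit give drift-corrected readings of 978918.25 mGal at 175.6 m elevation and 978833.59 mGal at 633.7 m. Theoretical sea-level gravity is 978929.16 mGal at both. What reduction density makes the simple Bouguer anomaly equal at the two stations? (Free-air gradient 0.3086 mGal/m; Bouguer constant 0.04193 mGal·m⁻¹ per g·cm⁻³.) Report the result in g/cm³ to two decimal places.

2.95

Δg_obs = 978833.59 − 978918.25 = -84.66 mGal over Δh = 633.7 − 175.6 = 458.1 m
Equal Bouguer anomalies ⇒ Δg_obs + (0.3086 − 0.04193ρ)·Δh = 0
0.3086 − 0.04193ρ = −Δg_obs/Δh = 0.18481
ρ = (0.3086 − 0.18481) / 0.04193 = 2.95 g/cm³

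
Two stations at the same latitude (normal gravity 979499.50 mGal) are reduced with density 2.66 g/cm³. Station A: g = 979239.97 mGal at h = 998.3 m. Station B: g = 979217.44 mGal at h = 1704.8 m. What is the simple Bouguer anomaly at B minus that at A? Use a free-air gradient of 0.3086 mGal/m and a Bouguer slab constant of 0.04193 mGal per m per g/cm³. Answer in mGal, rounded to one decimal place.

116.7

Δg_SB(A) = 979239.97 − 979499.50 + 0.3086×998.3 − 0.04193×2.66×998.3 = -62.80 mGal
Δg_SB(B) = 979217.44 − 979499.50 + 0.3086×1704.8 − 0.04193×2.66×1704.8 = 53.90 mGal
Difference = 53.90 − (-62.80) = 116.70 mGal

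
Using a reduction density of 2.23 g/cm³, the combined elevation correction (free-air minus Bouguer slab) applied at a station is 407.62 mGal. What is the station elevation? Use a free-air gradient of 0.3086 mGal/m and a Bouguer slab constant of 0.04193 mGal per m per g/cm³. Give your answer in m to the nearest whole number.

1895

Combined gradient = 0.3086 − 0.04193 × 2.23 = 0.2150961 mGal/m
h = 407.62 / 0.2150961 = 1895.06 m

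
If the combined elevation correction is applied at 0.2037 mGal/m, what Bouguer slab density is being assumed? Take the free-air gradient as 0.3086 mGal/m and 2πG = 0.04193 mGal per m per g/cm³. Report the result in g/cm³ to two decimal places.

0.2037 = 0.3086 − 0.04193 × ρ
ρ = (0.3086 − 0.2037) / 0.04193 = 2.50 g/cm³

2.50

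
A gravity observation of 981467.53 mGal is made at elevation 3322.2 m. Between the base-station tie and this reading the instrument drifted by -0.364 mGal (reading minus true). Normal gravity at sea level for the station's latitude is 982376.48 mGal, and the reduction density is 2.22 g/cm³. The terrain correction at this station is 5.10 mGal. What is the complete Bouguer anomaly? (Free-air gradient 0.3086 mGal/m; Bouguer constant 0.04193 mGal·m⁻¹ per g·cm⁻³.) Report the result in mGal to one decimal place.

Drift-corrected reading = 981467.53 − (-0.364) = 981467.894 mGal
Free-air correction = 0.3086 × 3322.2 = 1025.23 mGal
Free-air anomaly = 981467.894 − 982376.48 + (1025.23) = 116.644 mGal
Bouguer slab correction = 0.04193 × 2.22 × 3322.2 = 309.25 mGal
Simple Bouguer anomaly = 116.644 − (309.25) = -192.606 mGal
Complete Bouguer anomaly = -192.606 + 5.10 = -187.506 mGal

-187.5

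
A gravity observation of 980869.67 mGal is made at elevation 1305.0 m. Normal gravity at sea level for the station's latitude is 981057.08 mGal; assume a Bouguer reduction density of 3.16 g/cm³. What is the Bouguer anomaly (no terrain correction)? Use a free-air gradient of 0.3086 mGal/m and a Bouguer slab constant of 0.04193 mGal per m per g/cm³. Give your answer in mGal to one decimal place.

42.4

Free-air correction = 0.3086 × 1305.0 = 402.72 mGal
Free-air anomaly = 980869.67 − 981057.08 + (402.72) = 215.31 mGal
Bouguer slab correction = 0.04193 × 3.16 × 1305.0 = 172.91 mGal
Simple Bouguer anomaly = 215.31 − (172.91) = 42.40 mGal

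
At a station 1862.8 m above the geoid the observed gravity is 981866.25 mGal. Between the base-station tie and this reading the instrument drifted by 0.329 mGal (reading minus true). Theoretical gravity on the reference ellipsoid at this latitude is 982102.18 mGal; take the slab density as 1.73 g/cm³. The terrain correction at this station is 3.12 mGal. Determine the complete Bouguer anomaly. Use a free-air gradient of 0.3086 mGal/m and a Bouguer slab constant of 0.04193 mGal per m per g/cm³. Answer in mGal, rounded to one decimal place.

206.6

Drift-corrected reading = 981866.25 − (0.329) = 981865.921 mGal
Free-air correction = 0.3086 × 1862.8 = 574.86 mGal
Free-air anomaly = 981865.921 − 982102.18 + (574.86) = 338.601 mGal
Bouguer slab correction = 0.04193 × 1.73 × 1862.8 = 135.13 mGal
Simple Bouguer anomaly = 338.601 − (135.13) = 203.471 mGal
Complete Bouguer anomaly = 203.471 + 3.12 = 206.591 mGal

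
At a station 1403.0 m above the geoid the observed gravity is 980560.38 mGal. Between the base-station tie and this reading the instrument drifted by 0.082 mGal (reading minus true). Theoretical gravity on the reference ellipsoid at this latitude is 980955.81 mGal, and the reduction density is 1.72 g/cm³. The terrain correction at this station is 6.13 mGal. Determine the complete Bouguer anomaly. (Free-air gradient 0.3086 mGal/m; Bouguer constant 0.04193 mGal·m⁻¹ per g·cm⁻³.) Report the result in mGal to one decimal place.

Drift-corrected reading = 980560.38 − (0.082) = 980560.298 mGal
Free-air correction = 0.3086 × 1403.0 = 432.97 mGal
Free-air anomaly = 980560.298 − 980955.81 + (432.97) = 37.458 mGal
Bouguer slab correction = 0.04193 × 1.72 × 1403.0 = 101.18 mGal
Simple Bouguer anomaly = 37.458 − (101.18) = -63.722 mGal
Complete Bouguer anomaly = -63.722 + 6.13 = -57.592 mGal

-57.6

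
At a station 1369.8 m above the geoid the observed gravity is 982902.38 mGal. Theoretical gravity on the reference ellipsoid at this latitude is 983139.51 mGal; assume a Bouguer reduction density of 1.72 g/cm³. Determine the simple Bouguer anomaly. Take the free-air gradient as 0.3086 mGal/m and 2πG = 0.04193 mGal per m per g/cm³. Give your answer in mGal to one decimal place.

Free-air correction = 0.3086 × 1369.8 = 422.72 mGal
Free-air anomaly = 982902.38 − 983139.51 + (422.72) = 185.59 mGal
Bouguer slab correction = 0.04193 × 1.72 × 1369.8 = 98.79 mGal
Simple Bouguer anomaly = 185.59 − (98.79) = 86.80 mGal

86.8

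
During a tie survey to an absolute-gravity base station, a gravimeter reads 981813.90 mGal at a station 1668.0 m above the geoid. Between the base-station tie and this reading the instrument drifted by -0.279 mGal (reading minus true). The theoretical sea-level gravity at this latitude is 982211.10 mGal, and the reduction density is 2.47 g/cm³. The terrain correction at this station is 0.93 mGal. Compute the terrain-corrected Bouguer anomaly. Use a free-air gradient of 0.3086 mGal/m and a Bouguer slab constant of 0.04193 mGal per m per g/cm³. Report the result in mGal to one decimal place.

-54.0

Drift-corrected reading = 981813.90 − (-0.279) = 981814.179 mGal
Free-air correction = 0.3086 × 1668.0 = 514.74 mGal
Free-air anomaly = 981814.179 − 982211.10 + (514.74) = 117.819 mGal
Bouguer slab correction = 0.04193 × 2.47 × 1668.0 = 172.75 mGal
Simple Bouguer anomaly = 117.819 − (172.75) = -54.931 mGal
Complete Bouguer anomaly = -54.931 + 0.93 = -54.001 mGal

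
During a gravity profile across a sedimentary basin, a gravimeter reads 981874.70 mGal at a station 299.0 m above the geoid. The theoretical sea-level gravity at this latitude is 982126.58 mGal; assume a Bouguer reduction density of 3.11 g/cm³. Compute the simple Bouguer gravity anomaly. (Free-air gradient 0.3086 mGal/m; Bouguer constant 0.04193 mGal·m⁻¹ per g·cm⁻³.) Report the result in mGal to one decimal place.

-198.6

Free-air correction = 0.3086 × 299.0 = 92.27 mGal
Free-air anomaly = 981874.70 − 982126.58 + (92.27) = -159.61 mGal
Bouguer slab correction = 0.04193 × 3.11 × 299.0 = 38.99 mGal
Simple Bouguer anomaly = -159.61 − (38.99) = -198.60 mGal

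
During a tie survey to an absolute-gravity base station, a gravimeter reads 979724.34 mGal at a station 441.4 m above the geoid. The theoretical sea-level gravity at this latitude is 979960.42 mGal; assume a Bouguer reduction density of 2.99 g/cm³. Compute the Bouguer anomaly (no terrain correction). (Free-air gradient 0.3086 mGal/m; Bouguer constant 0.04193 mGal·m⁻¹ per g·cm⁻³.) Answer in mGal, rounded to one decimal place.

-155.2

Free-air correction = 0.3086 × 441.4 = 136.22 mGal
Free-air anomaly = 979724.34 − 979960.42 + (136.22) = -99.86 mGal
Bouguer slab correction = 0.04193 × 2.99 × 441.4 = 55.34 mGal
Simple Bouguer anomaly = -99.86 − (55.34) = -155.20 mGal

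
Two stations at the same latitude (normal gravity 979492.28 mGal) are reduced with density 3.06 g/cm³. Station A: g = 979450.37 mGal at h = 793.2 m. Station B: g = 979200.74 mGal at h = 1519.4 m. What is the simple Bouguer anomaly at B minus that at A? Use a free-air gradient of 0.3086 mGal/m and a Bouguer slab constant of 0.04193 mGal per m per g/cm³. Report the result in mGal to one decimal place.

-118.7

Δg_SB(A) = 979450.37 − 979492.28 + 0.3086×793.2 − 0.04193×3.06×793.2 = 101.10 mGal
Δg_SB(B) = 979200.74 − 979492.28 + 0.3086×1519.4 − 0.04193×3.06×1519.4 = -17.60 mGal
Difference = -17.60 − (101.10) = -118.70 mGal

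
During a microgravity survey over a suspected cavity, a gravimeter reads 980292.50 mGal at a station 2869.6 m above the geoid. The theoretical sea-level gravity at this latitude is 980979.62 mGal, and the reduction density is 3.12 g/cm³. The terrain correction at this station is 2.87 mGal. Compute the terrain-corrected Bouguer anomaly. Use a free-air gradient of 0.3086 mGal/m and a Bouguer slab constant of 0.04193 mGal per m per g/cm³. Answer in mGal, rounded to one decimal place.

Free-air correction = 0.3086 × 2869.6 = 885.56 mGal
Free-air anomaly = 980292.50 − 980979.62 + (885.56) = 198.44 mGal
Bouguer slab correction = 0.04193 × 3.12 × 2869.6 = 375.41 mGal
Simple Bouguer anomaly = 198.44 − (375.41) = -176.97 mGal
Complete Bouguer anomaly = -176.97 + 2.87 = -174.10 mGal

-174.1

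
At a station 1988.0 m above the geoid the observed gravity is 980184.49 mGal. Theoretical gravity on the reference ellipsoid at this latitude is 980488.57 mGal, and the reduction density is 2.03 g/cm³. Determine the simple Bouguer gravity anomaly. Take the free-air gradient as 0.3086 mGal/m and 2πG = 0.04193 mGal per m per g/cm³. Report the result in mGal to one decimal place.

140.2

Free-air correction = 0.3086 × 1988.0 = 613.50 mGal
Free-air anomaly = 980184.49 − 980488.57 + (613.50) = 309.42 mGal
Bouguer slab correction = 0.04193 × 2.03 × 1988.0 = 169.21 mGal
Simple Bouguer anomaly = 309.42 − (169.21) = 140.21 mGal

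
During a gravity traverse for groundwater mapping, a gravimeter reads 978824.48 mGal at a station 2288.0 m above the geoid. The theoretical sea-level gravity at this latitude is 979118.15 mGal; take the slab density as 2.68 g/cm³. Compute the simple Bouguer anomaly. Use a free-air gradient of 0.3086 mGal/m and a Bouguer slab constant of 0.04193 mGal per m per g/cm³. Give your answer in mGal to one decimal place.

155.3

Free-air correction = 0.3086 × 2288.0 = 706.08 mGal
Free-air anomaly = 978824.48 − 979118.15 + (706.08) = 412.41 mGal
Bouguer slab correction = 0.04193 × 2.68 × 2288.0 = 257.11 mGal
Simple Bouguer anomaly = 412.41 − (257.11) = 155.30 mGal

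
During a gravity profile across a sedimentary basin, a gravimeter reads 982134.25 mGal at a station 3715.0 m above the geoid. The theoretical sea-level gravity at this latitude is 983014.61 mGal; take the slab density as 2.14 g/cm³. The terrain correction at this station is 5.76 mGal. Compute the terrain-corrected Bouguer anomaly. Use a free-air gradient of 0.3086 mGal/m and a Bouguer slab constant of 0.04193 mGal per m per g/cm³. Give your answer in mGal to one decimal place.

Free-air correction = 0.3086 × 3715.0 = 1146.45 mGal
Free-air anomaly = 982134.25 − 983014.61 + (1146.45) = 266.09 mGal
Bouguer slab correction = 0.04193 × 2.14 × 3715.0 = 333.35 mGal
Simple Bouguer anomaly = 266.09 − (333.35) = -67.26 mGal
Complete Bouguer anomaly = -67.26 + 5.76 = -61.50 mGal

-61.5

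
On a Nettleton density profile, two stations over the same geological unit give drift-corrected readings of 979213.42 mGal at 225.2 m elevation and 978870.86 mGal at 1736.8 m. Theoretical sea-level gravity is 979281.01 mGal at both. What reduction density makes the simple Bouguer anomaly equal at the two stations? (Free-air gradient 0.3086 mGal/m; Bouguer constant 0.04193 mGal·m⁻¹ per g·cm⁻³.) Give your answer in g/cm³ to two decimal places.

1.96

Δg_obs = 978870.86 − 979213.42 = -342.56 mGal over Δh = 1736.8 − 225.2 = 1511.6 m
Equal Bouguer anomalies ⇒ Δg_obs + (0.3086 − 0.04193ρ)·Δh = 0
0.3086 − 0.04193ρ = −Δg_obs/Δh = 0.22662
ρ = (0.3086 − 0.22662) / 0.04193 = 1.96 g/cm³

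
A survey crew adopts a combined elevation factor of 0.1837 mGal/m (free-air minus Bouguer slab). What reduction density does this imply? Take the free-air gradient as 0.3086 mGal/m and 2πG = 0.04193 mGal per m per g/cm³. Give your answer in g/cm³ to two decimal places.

2.98

0.1837 = 0.3086 − 0.04193 × ρ
ρ = (0.3086 − 0.1837) / 0.04193 = 2.98 g/cm³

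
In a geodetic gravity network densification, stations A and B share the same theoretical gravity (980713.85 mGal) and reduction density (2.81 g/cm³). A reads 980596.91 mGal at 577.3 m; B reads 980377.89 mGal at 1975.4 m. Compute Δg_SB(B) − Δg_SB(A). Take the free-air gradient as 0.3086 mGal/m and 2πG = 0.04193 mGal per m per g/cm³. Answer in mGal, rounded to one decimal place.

Δg_SB(A) = 980596.91 − 980713.85 + 0.3086×577.3 − 0.04193×2.81×577.3 = -6.80 mGal
Δg_SB(B) = 980377.89 − 980713.85 + 0.3086×1975.4 − 0.04193×2.81×1975.4 = 40.90 mGal
Difference = 40.90 − (-6.80) = 47.70 mGal

47.7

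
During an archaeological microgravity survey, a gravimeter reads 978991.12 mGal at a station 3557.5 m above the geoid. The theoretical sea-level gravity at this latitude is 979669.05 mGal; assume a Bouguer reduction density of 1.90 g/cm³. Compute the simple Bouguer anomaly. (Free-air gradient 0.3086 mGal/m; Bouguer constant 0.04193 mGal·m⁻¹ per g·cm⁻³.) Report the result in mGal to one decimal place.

136.5

Free-air correction = 0.3086 × 3557.5 = 1097.84 mGal
Free-air anomaly = 978991.12 − 979669.05 + (1097.84) = 419.91 mGal
Bouguer slab correction = 0.04193 × 1.90 × 3557.5 = 283.42 mGal
Simple Bouguer anomaly = 419.91 − (283.42) = 136.49 mGal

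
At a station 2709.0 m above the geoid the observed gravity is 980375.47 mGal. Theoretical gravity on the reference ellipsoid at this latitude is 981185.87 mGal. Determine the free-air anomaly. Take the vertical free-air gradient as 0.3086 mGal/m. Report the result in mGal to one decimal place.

Free-air correction = 0.3086 × 2709.0 = 836.00 mGal
Free-air anomaly = 980375.47 − 981185.87 + (836.00) = 25.60 mGal

25.6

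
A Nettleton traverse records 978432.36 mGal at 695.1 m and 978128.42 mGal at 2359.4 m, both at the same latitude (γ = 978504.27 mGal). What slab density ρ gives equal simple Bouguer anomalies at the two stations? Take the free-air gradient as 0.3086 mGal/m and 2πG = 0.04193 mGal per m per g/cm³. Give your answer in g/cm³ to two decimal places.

Δg_obs = 978128.42 − 978432.36 = -303.94 mGal over Δh = 2359.4 − 695.1 = 1664.3 m
Equal Bouguer anomalies ⇒ Δg_obs + (0.3086 − 0.04193ρ)·Δh = 0
0.3086 − 0.04193ρ = −Δg_obs/Δh = 0.18262
ρ = (0.3086 − 0.18262) / 0.04193 = 3.00 g/cm³

3.00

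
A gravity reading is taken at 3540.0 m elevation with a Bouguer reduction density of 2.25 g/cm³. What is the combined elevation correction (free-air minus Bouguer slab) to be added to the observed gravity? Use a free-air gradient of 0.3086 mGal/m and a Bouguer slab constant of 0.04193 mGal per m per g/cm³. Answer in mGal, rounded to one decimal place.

758.5

Combined gradient = 0.3086 − 0.04193 × 2.25 = 0.2142575 mGal/m
Combined elevation correction = 0.2142575 × 3540.0 = 758.5 mGal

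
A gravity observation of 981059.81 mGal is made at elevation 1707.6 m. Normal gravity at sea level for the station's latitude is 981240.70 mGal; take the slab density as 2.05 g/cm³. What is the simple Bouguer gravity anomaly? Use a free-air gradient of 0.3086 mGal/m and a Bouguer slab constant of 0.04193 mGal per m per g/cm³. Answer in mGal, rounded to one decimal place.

Free-air correction = 0.3086 × 1707.6 = 526.97 mGal
Free-air anomaly = 981059.81 − 981240.70 + (526.97) = 346.08 mGal
Bouguer slab correction = 0.04193 × 2.05 × 1707.6 = 146.78 mGal
Simple Bouguer anomaly = 346.08 − (146.78) = 199.30 mGal

199.3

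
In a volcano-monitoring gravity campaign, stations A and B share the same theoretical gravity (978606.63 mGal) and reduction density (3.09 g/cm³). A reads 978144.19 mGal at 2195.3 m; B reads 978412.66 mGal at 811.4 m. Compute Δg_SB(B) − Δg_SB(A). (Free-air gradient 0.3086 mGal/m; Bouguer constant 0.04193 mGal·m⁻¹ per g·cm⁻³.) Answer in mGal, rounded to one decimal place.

20.7

Δg_SB(A) = 978144.19 − 978606.63 + 0.3086×2195.3 − 0.04193×3.09×2195.3 = -69.40 mGal
Δg_SB(B) = 978412.66 − 978606.63 + 0.3086×811.4 − 0.04193×3.09×811.4 = -48.70 mGal
Difference = -48.70 − (-69.40) = 20.70 mGal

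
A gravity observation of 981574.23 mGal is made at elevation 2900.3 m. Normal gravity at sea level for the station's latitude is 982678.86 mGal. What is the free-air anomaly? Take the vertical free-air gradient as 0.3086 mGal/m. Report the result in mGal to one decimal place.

-209.6

Free-air correction = 0.3086 × 2900.3 = 895.03 mGal
Free-air anomaly = 981574.23 − 982678.86 + (895.03) = -209.60 mGal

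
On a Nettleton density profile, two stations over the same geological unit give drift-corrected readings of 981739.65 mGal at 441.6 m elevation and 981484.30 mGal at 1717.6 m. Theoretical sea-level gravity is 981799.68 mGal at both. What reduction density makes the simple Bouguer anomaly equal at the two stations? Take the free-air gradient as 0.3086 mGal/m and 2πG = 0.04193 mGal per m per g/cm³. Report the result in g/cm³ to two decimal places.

2.59

Δg_obs = 981484.30 − 981739.65 = -255.35 mGal over Δh = 1717.6 − 441.6 = 1276.0 m
Equal Bouguer anomalies ⇒ Δg_obs + (0.3086 − 0.04193ρ)·Δh = 0
0.3086 − 0.04193ρ = −Δg_obs/Δh = 0.20012
ρ = (0.3086 − 0.20012) / 0.04193 = 2.59 g/cm³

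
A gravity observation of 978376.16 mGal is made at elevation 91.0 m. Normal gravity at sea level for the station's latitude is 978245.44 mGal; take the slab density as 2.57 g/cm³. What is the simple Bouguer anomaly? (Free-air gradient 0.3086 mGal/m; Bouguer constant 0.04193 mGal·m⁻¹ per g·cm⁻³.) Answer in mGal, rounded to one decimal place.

149.0

Free-air correction = 0.3086 × 91.0 = 28.08 mGal
Free-air anomaly = 978376.16 − 978245.44 + (28.08) = 158.80 mGal
Bouguer slab correction = 0.04193 × 2.57 × 91.0 = 9.81 mGal
Simple Bouguer anomaly = 158.80 − (9.81) = 148.99 mGal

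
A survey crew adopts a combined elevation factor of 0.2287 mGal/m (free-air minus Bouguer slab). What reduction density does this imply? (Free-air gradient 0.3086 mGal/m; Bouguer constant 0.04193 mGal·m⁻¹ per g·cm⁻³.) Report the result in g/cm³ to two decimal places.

1.91

0.2287 = 0.3086 − 0.04193 × ρ
ρ = (0.3086 − 0.2287) / 0.04193 = 1.91 g/cm³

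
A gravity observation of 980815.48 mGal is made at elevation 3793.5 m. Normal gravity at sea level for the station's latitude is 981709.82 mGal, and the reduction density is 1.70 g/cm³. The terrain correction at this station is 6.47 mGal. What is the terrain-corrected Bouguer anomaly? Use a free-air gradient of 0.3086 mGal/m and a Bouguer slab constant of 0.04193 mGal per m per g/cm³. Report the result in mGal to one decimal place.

Free-air correction = 0.3086 × 3793.5 = 1170.67 mGal
Free-air anomaly = 980815.48 − 981709.82 + (1170.67) = 276.33 mGal
Bouguer slab correction = 0.04193 × 1.70 × 3793.5 = 270.40 mGal
Simple Bouguer anomaly = 276.33 − (270.40) = 5.93 mGal
Complete Bouguer anomaly = 5.93 + 6.47 = 12.40 mGal

12.4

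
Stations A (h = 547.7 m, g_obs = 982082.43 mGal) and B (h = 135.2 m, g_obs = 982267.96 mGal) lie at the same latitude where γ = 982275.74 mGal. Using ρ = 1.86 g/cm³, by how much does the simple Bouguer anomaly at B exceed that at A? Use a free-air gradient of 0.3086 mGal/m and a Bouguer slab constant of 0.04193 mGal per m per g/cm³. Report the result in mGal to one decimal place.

Δg_SB(A) = 982082.43 − 982275.74 + 0.3086×547.7 − 0.04193×1.86×547.7 = -67.00 mGal
Δg_SB(B) = 982267.96 − 982275.74 + 0.3086×135.2 − 0.04193×1.86×135.2 = 23.40 mGal
Difference = 23.40 − (-67.00) = 90.40 mGal

90.4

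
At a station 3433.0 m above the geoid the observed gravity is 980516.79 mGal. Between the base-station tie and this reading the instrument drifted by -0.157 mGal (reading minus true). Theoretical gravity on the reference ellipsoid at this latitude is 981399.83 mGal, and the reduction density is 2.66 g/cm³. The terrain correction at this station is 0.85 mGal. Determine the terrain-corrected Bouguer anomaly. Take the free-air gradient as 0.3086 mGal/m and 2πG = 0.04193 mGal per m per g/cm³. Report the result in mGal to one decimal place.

Drift-corrected reading = 980516.79 − (-0.157) = 980516.947 mGal
Free-air correction = 0.3086 × 3433.0 = 1059.42 mGal
Free-air anomaly = 980516.947 − 981399.83 + (1059.42) = 176.537 mGal
Bouguer slab correction = 0.04193 × 2.66 × 3433.0 = 382.90 mGal
Simple Bouguer anomaly = 176.537 − (382.90) = -206.363 mGal
Complete Bouguer anomaly = -206.363 + 0.85 = -205.513 mGal

-205.5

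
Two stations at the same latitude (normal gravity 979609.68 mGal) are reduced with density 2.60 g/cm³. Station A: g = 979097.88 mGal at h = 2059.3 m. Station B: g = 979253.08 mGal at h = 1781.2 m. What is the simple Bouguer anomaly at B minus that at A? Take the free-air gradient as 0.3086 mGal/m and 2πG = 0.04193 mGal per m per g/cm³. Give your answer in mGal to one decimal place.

Δg_SB(A) = 979097.88 − 979609.68 + 0.3086×2059.3 − 0.04193×2.60×2059.3 = -100.80 mGal
Δg_SB(B) = 979253.08 − 979609.68 + 0.3086×1781.2 − 0.04193×2.60×1781.2 = -1.10 mGal
Difference = -1.10 − (-100.80) = 99.70 mGal

99.7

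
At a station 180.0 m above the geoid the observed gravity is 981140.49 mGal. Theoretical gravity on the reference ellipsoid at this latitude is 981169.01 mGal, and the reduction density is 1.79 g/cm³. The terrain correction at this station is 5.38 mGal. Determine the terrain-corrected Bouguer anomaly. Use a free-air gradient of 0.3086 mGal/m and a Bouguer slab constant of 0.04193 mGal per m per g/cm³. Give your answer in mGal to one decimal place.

18.9

Free-air correction = 0.3086 × 180.0 = 55.55 mGal
Free-air anomaly = 981140.49 − 981169.01 + (55.55) = 27.03 mGal
Bouguer slab correction = 0.04193 × 1.79 × 180.0 = 13.51 mGal
Simple Bouguer anomaly = 27.03 − (13.51) = 13.52 mGal
Complete Bouguer anomaly = 13.52 + 5.38 = 18.90 mGal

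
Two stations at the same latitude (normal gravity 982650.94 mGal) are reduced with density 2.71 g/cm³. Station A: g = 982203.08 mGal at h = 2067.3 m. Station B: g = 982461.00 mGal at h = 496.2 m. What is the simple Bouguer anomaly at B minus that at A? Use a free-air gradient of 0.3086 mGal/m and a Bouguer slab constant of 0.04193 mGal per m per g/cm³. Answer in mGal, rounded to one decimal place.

-48.4

Δg_SB(A) = 982203.08 − 982650.94 + 0.3086×2067.3 − 0.04193×2.71×2067.3 = -44.80 mGal
Δg_SB(B) = 982461.00 − 982650.94 + 0.3086×496.2 − 0.04193×2.71×496.2 = -93.20 mGal
Difference = -93.20 − (-44.80) = -48.40 mGal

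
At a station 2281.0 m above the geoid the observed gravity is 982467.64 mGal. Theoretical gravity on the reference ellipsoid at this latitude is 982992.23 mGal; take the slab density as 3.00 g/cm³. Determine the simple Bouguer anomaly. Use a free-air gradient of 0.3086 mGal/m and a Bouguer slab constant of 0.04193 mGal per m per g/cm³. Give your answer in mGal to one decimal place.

Free-air correction = 0.3086 × 2281.0 = 703.92 mGal
Free-air anomaly = 982467.64 − 982992.23 + (703.92) = 179.33 mGal
Bouguer slab correction = 0.04193 × 3.00 × 2281.0 = 286.93 mGal
Simple Bouguer anomaly = 179.33 − (286.93) = -107.60 mGal

-107.6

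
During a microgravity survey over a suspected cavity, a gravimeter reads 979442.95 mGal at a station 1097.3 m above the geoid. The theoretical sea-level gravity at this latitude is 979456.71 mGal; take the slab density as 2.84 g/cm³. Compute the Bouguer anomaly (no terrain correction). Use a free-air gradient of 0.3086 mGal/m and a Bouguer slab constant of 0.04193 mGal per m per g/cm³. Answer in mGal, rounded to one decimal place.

194.2

Free-air correction = 0.3086 × 1097.3 = 338.63 mGal
Free-air anomaly = 979442.95 − 979456.71 + (338.63) = 324.87 mGal
Bouguer slab correction = 0.04193 × 2.84 × 1097.3 = 130.67 mGal
Simple Bouguer anomaly = 324.87 − (130.67) = 194.20 mGal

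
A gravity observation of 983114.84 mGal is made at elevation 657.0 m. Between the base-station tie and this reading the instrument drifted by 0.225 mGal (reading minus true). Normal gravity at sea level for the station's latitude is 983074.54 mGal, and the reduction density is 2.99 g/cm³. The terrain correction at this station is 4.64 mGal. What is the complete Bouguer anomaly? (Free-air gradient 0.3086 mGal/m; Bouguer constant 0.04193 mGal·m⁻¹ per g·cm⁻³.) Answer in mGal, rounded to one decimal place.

165.1

Drift-corrected reading = 983114.84 − (0.225) = 983114.615 mGal
Free-air correction = 0.3086 × 657.0 = 202.75 mGal
Free-air anomaly = 983114.615 − 983074.54 + (202.75) = 242.825 mGal
Bouguer slab correction = 0.04193 × 2.99 × 657.0 = 82.37 mGal
Simple Bouguer anomaly = 242.825 − (82.37) = 160.455 mGal
Complete Bouguer anomaly = 160.455 + 4.64 = 165.095 mGal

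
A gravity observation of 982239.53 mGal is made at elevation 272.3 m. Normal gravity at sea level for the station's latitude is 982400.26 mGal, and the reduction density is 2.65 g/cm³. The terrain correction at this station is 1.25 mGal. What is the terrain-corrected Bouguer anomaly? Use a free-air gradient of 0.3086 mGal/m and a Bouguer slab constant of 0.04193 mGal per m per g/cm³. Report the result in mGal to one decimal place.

Free-air correction = 0.3086 × 272.3 = 84.03 mGal
Free-air anomaly = 982239.53 − 982400.26 + (84.03) = -76.70 mGal
Bouguer slab correction = 0.04193 × 2.65 × 272.3 = 30.26 mGal
Simple Bouguer anomaly = -76.70 − (30.26) = -106.96 mGal
Complete Bouguer anomaly = -106.96 + 1.25 = -105.71 mGal

-105.7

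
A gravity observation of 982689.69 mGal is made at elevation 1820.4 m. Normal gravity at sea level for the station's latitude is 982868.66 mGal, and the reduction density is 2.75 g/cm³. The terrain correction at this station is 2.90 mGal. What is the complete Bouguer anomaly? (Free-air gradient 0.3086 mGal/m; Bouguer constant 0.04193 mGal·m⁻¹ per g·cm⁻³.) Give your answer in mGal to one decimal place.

175.8

Free-air correction = 0.3086 × 1820.4 = 561.78 mGal
Free-air anomaly = 982689.69 − 982868.66 + (561.78) = 382.81 mGal
Bouguer slab correction = 0.04193 × 2.75 × 1820.4 = 209.91 mGal
Simple Bouguer anomaly = 382.81 − (209.91) = 172.90 mGal
Complete Bouguer anomaly = 172.90 + 2.90 = 175.80 mGal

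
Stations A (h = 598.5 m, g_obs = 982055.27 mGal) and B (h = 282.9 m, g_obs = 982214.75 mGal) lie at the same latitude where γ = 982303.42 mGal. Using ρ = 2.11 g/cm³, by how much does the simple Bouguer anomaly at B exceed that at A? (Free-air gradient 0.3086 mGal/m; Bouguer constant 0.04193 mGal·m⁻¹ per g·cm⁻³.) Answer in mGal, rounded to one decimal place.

Δg_SB(A) = 982055.27 − 982303.42 + 0.3086×598.5 − 0.04193×2.11×598.5 = -116.40 mGal
Δg_SB(B) = 982214.75 − 982303.42 + 0.3086×282.9 − 0.04193×2.11×282.9 = -26.40 mGal
Difference = -26.40 − (-116.40) = 90.00 mGal

90.0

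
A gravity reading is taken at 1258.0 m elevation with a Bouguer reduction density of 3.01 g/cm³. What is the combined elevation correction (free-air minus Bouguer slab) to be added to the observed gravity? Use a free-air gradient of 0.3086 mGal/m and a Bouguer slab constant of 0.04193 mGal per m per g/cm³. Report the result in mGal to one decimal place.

229.4

Combined gradient = 0.3086 − 0.04193 × 3.01 = 0.1823907 mGal/m
Combined elevation correction = 0.1823907 × 1258.0 = 229.4 mGal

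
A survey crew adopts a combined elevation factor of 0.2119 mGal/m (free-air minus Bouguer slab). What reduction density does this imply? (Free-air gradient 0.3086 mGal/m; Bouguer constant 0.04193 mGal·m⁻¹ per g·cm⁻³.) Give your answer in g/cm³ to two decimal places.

2.31

0.2119 = 0.3086 − 0.04193 × ρ
ρ = (0.3086 − 0.2119) / 0.04193 = 2.31 g/cm³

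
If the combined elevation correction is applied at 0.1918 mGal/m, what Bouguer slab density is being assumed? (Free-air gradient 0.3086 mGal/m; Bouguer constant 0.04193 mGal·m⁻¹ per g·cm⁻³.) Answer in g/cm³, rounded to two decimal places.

0.1918 = 0.3086 − 0.04193 × ρ
ρ = (0.3086 − 0.1918) / 0.04193 = 2.79 g/cm³

2.79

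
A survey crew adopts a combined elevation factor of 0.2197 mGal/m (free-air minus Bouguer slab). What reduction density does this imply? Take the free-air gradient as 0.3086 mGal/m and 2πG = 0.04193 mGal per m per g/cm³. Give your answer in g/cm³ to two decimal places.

0.2197 = 0.3086 − 0.04193 × ρ
ρ = (0.3086 − 0.2197) / 0.04193 = 2.12 g/cm³

2.12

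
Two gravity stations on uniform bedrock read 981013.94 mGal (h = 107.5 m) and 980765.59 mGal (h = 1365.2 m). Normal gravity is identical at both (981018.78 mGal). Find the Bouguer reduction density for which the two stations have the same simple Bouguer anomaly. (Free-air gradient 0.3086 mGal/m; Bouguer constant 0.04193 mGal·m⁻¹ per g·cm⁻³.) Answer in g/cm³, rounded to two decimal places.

2.65

Δg_obs = 980765.59 − 981013.94 = -248.35 mGal over Δh = 1365.2 − 107.5 = 1257.7 m
Equal Bouguer anomalies ⇒ Δg_obs + (0.3086 − 0.04193ρ)·Δh = 0
0.3086 − 0.04193ρ = −Δg_obs/Δh = 0.19746
ρ = (0.3086 − 0.19746) / 0.04193 = 2.65 g/cm³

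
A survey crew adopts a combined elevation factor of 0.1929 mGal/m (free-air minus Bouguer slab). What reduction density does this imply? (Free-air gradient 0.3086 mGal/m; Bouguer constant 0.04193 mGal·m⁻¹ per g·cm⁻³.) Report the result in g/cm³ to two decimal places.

2.76

0.1929 = 0.3086 − 0.04193 × ρ
ρ = (0.3086 − 0.1929) / 0.04193 = 2.76 g/cm³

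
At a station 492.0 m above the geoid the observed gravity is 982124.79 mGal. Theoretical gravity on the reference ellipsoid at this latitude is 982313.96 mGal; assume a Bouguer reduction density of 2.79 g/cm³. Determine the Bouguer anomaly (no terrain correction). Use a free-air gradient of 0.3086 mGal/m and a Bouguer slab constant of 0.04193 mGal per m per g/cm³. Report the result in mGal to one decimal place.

Free-air correction = 0.3086 × 492.0 = 151.83 mGal
Free-air anomaly = 982124.79 − 982313.96 + (151.83) = -37.34 mGal
Bouguer slab correction = 0.04193 × 2.79 × 492.0 = 57.56 mGal
Simple Bouguer anomaly = -37.34 − (57.56) = -94.90 mGal

-94.9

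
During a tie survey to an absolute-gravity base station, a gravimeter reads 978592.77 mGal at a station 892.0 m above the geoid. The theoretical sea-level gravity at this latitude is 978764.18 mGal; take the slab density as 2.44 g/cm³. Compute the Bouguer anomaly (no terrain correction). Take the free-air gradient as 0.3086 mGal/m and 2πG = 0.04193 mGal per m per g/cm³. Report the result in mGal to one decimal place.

12.6

Free-air correction = 0.3086 × 892.0 = 275.27 mGal
Free-air anomaly = 978592.77 − 978764.18 + (275.27) = 103.86 mGal
Bouguer slab correction = 0.04193 × 2.44 × 892.0 = 91.26 mGal
Simple Bouguer anomaly = 103.86 − (91.26) = 12.60 mGal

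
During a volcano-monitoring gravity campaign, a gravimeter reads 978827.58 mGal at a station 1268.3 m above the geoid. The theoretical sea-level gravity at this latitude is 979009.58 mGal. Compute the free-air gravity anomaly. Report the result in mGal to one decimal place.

209.4

Free-air correction = 0.3086 × 1268.3 = 391.40 mGal
Free-air anomaly = 978827.58 − 979009.58 + (391.40) = 209.40 mGal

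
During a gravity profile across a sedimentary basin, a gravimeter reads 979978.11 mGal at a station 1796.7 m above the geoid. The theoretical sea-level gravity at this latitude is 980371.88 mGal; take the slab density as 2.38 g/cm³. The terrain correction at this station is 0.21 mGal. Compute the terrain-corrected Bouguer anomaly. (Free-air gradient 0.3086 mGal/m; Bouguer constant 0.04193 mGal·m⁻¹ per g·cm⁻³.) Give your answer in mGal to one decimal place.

Free-air correction = 0.3086 × 1796.7 = 554.46 mGal
Free-air anomaly = 979978.11 − 980371.88 + (554.46) = 160.69 mGal
Bouguer slab correction = 0.04193 × 2.38 × 1796.7 = 179.30 mGal
Simple Bouguer anomaly = 160.69 − (179.30) = -18.61 mGal
Complete Bouguer anomaly = -18.61 + 0.21 = -18.40 mGal

-18.4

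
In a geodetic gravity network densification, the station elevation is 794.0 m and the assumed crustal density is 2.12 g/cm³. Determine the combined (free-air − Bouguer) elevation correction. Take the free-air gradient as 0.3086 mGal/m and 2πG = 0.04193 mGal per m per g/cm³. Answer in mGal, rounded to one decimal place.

174.4

Combined gradient = 0.3086 − 0.04193 × 2.12 = 0.2197084 mGal/m
Combined elevation correction = 0.2197084 × 794.0 = 174.4 mGal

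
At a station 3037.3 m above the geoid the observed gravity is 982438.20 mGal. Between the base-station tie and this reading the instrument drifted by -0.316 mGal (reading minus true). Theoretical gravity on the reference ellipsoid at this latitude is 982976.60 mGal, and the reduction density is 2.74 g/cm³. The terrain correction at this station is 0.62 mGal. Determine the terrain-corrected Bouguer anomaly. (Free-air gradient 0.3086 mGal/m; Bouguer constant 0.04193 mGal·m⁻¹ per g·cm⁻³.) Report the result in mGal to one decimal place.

Drift-corrected reading = 982438.20 − (-0.316) = 982438.516 mGal
Free-air correction = 0.3086 × 3037.3 = 937.31 mGal
Free-air anomaly = 982438.516 − 982976.60 + (937.31) = 399.226 mGal
Bouguer slab correction = 0.04193 × 2.74 × 3037.3 = 348.95 mGal
Simple Bouguer anomaly = 399.226 − (348.95) = 50.276 mGal
Complete Bouguer anomaly = 50.276 + 0.62 = 50.896 mGal

50.9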